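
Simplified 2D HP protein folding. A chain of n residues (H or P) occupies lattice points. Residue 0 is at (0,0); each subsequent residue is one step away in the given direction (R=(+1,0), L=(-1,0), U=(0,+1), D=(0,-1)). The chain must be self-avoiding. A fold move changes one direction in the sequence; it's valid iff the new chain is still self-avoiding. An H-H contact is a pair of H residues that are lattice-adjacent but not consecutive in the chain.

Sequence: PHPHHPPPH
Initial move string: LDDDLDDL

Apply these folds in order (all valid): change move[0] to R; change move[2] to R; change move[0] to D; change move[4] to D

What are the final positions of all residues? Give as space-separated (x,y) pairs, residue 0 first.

Initial moves: LDDDLDDL
Fold: move[0]->R => RDDDLDDL (positions: [(0, 0), (1, 0), (1, -1), (1, -2), (1, -3), (0, -3), (0, -4), (0, -5), (-1, -5)])
Fold: move[2]->R => RDRDLDDL (positions: [(0, 0), (1, 0), (1, -1), (2, -1), (2, -2), (1, -2), (1, -3), (1, -4), (0, -4)])
Fold: move[0]->D => DDRDLDDL (positions: [(0, 0), (0, -1), (0, -2), (1, -2), (1, -3), (0, -3), (0, -4), (0, -5), (-1, -5)])
Fold: move[4]->D => DDRDDDDL (positions: [(0, 0), (0, -1), (0, -2), (1, -2), (1, -3), (1, -4), (1, -5), (1, -6), (0, -6)])

Answer: (0,0) (0,-1) (0,-2) (1,-2) (1,-3) (1,-4) (1,-5) (1,-6) (0,-6)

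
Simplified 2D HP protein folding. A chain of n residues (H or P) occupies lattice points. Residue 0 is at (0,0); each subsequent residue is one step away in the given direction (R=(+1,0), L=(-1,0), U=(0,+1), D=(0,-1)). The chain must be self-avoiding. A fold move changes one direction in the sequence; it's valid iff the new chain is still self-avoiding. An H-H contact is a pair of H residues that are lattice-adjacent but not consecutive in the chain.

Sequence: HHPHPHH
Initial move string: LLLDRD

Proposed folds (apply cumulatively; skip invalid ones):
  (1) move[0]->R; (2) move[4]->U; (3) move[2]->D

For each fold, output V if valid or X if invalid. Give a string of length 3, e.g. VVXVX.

Answer: XXV

Derivation:
Initial: LLLDRD -> [(0, 0), (-1, 0), (-2, 0), (-3, 0), (-3, -1), (-2, -1), (-2, -2)]
Fold 1: move[0]->R => RLLDRD INVALID (collision), skipped
Fold 2: move[4]->U => LLLDUD INVALID (collision), skipped
Fold 3: move[2]->D => LLDDRD VALID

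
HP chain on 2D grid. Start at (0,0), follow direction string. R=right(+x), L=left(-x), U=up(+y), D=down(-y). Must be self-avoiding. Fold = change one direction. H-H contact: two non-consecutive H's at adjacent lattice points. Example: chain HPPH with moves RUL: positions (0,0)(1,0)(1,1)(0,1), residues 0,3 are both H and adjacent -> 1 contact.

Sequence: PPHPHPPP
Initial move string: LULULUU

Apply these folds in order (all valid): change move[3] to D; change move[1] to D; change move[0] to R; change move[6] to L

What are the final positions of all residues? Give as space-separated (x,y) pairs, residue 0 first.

Answer: (0,0) (1,0) (1,-1) (0,-1) (0,-2) (-1,-2) (-1,-1) (-2,-1)

Derivation:
Initial moves: LULULUU
Fold: move[3]->D => LULDLUU (positions: [(0, 0), (-1, 0), (-1, 1), (-2, 1), (-2, 0), (-3, 0), (-3, 1), (-3, 2)])
Fold: move[1]->D => LDLDLUU (positions: [(0, 0), (-1, 0), (-1, -1), (-2, -1), (-2, -2), (-3, -2), (-3, -1), (-3, 0)])
Fold: move[0]->R => RDLDLUU (positions: [(0, 0), (1, 0), (1, -1), (0, -1), (0, -2), (-1, -2), (-1, -1), (-1, 0)])
Fold: move[6]->L => RDLDLUL (positions: [(0, 0), (1, 0), (1, -1), (0, -1), (0, -2), (-1, -2), (-1, -1), (-2, -1)])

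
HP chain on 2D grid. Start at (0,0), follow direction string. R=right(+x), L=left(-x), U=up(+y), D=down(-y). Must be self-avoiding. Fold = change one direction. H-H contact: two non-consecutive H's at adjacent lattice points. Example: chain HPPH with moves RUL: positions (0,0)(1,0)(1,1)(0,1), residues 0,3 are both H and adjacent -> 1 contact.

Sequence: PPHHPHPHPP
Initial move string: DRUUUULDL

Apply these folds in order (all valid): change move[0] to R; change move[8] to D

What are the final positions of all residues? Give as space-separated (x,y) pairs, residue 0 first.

Answer: (0,0) (1,0) (2,0) (2,1) (2,2) (2,3) (2,4) (1,4) (1,3) (1,2)

Derivation:
Initial moves: DRUUUULDL
Fold: move[0]->R => RRUUUULDL (positions: [(0, 0), (1, 0), (2, 0), (2, 1), (2, 2), (2, 3), (2, 4), (1, 4), (1, 3), (0, 3)])
Fold: move[8]->D => RRUUUULDD (positions: [(0, 0), (1, 0), (2, 0), (2, 1), (2, 2), (2, 3), (2, 4), (1, 4), (1, 3), (1, 2)])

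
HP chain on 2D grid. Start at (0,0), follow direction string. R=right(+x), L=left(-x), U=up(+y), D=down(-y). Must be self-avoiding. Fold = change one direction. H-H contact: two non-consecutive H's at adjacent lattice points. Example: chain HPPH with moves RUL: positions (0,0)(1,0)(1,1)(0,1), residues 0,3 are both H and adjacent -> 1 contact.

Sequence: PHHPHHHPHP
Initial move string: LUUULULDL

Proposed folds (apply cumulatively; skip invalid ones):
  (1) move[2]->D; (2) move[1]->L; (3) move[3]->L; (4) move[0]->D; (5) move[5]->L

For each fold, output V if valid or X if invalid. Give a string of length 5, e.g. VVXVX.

Initial: LUUULULDL -> [(0, 0), (-1, 0), (-1, 1), (-1, 2), (-1, 3), (-2, 3), (-2, 4), (-3, 4), (-3, 3), (-4, 3)]
Fold 1: move[2]->D => LUDULULDL INVALID (collision), skipped
Fold 2: move[1]->L => LLUULULDL VALID
Fold 3: move[3]->L => LLULLULDL VALID
Fold 4: move[0]->D => DLULLULDL VALID
Fold 5: move[5]->L => DLULLLLDL VALID

Answer: XVVVV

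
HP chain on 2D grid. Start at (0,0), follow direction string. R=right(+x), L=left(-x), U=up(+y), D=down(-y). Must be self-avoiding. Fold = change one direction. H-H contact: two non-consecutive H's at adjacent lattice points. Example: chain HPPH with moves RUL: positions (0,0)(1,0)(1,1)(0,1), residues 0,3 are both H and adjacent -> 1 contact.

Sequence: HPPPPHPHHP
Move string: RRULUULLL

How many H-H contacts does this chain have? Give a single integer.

Answer: 0

Derivation:
Positions: [(0, 0), (1, 0), (2, 0), (2, 1), (1, 1), (1, 2), (1, 3), (0, 3), (-1, 3), (-2, 3)]
No H-H contacts found.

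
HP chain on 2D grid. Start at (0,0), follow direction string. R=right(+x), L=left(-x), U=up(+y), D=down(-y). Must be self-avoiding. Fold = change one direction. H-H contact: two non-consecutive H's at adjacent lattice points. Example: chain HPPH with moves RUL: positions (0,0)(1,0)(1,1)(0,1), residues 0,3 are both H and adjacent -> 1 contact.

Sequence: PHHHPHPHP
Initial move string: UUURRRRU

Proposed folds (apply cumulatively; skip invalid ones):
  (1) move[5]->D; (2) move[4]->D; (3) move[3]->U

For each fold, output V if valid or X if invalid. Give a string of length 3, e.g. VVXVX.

Initial: UUURRRRU -> [(0, 0), (0, 1), (0, 2), (0, 3), (1, 3), (2, 3), (3, 3), (4, 3), (4, 4)]
Fold 1: move[5]->D => UUURRDRU VALID
Fold 2: move[4]->D => UUURDDRU VALID
Fold 3: move[3]->U => UUUUDDRU INVALID (collision), skipped

Answer: VVX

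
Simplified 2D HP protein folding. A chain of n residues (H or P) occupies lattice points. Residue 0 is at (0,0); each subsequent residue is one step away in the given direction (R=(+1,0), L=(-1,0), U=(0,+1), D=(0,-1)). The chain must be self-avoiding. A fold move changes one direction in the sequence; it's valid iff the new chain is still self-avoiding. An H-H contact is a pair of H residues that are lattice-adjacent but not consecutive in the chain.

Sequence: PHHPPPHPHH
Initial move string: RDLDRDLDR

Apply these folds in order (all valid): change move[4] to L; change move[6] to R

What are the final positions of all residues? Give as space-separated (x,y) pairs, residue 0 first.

Answer: (0,0) (1,0) (1,-1) (0,-1) (0,-2) (-1,-2) (-1,-3) (0,-3) (0,-4) (1,-4)

Derivation:
Initial moves: RDLDRDLDR
Fold: move[4]->L => RDLDLDLDR (positions: [(0, 0), (1, 0), (1, -1), (0, -1), (0, -2), (-1, -2), (-1, -3), (-2, -3), (-2, -4), (-1, -4)])
Fold: move[6]->R => RDLDLDRDR (positions: [(0, 0), (1, 0), (1, -1), (0, -1), (0, -2), (-1, -2), (-1, -3), (0, -3), (0, -4), (1, -4)])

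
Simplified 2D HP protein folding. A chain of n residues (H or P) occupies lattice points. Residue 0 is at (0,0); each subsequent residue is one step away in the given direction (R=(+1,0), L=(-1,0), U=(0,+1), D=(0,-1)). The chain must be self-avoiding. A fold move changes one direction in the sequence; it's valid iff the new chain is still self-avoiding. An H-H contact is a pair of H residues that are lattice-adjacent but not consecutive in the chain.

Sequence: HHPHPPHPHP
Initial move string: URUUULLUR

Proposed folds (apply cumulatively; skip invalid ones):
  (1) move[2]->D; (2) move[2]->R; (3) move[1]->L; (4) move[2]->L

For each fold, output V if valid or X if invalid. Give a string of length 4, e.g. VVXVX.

Answer: XVXX

Derivation:
Initial: URUUULLUR -> [(0, 0), (0, 1), (1, 1), (1, 2), (1, 3), (1, 4), (0, 4), (-1, 4), (-1, 5), (0, 5)]
Fold 1: move[2]->D => URDUULLUR INVALID (collision), skipped
Fold 2: move[2]->R => URRUULLUR VALID
Fold 3: move[1]->L => ULRUULLUR INVALID (collision), skipped
Fold 4: move[2]->L => URLUULLUR INVALID (collision), skipped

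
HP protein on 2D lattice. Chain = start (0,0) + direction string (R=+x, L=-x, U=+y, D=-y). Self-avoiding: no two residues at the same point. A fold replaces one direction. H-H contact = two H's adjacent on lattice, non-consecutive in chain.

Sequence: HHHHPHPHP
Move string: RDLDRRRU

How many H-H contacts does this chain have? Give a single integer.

Positions: [(0, 0), (1, 0), (1, -1), (0, -1), (0, -2), (1, -2), (2, -2), (3, -2), (3, -1)]
H-H contact: residue 0 @(0,0) - residue 3 @(0, -1)
H-H contact: residue 2 @(1,-1) - residue 5 @(1, -2)

Answer: 2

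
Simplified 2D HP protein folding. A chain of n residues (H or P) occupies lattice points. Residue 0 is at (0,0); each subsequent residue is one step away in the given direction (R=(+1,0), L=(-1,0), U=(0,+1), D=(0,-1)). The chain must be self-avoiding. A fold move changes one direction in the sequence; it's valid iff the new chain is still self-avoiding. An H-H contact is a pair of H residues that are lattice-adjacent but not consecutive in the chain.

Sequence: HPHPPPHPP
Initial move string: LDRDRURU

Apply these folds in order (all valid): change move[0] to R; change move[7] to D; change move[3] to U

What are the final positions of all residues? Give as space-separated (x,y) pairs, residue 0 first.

Initial moves: LDRDRURU
Fold: move[0]->R => RDRDRURU (positions: [(0, 0), (1, 0), (1, -1), (2, -1), (2, -2), (3, -2), (3, -1), (4, -1), (4, 0)])
Fold: move[7]->D => RDRDRURD (positions: [(0, 0), (1, 0), (1, -1), (2, -1), (2, -2), (3, -2), (3, -1), (4, -1), (4, -2)])
Fold: move[3]->U => RDRURURD (positions: [(0, 0), (1, 0), (1, -1), (2, -1), (2, 0), (3, 0), (3, 1), (4, 1), (4, 0)])

Answer: (0,0) (1,0) (1,-1) (2,-1) (2,0) (3,0) (3,1) (4,1) (4,0)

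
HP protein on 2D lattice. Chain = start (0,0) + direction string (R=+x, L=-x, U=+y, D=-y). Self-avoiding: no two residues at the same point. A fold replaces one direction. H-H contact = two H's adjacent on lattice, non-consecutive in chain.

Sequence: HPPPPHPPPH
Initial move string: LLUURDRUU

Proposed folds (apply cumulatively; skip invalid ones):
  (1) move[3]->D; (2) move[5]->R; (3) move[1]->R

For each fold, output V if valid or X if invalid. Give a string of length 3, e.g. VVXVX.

Answer: XVX

Derivation:
Initial: LLUURDRUU -> [(0, 0), (-1, 0), (-2, 0), (-2, 1), (-2, 2), (-1, 2), (-1, 1), (0, 1), (0, 2), (0, 3)]
Fold 1: move[3]->D => LLUDRDRUU INVALID (collision), skipped
Fold 2: move[5]->R => LLUURRRUU VALID
Fold 3: move[1]->R => LRUURRRUU INVALID (collision), skipped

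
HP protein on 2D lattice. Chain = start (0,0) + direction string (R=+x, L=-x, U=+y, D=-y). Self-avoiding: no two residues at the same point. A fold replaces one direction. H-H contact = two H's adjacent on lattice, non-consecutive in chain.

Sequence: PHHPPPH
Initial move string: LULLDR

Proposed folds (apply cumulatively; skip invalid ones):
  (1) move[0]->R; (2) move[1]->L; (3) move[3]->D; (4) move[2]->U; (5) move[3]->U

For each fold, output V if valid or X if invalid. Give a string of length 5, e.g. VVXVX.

Answer: XVVXX

Derivation:
Initial: LULLDR -> [(0, 0), (-1, 0), (-1, 1), (-2, 1), (-3, 1), (-3, 0), (-2, 0)]
Fold 1: move[0]->R => RULLDR INVALID (collision), skipped
Fold 2: move[1]->L => LLLLDR VALID
Fold 3: move[3]->D => LLLDDR VALID
Fold 4: move[2]->U => LLUDDR INVALID (collision), skipped
Fold 5: move[3]->U => LLLUDR INVALID (collision), skipped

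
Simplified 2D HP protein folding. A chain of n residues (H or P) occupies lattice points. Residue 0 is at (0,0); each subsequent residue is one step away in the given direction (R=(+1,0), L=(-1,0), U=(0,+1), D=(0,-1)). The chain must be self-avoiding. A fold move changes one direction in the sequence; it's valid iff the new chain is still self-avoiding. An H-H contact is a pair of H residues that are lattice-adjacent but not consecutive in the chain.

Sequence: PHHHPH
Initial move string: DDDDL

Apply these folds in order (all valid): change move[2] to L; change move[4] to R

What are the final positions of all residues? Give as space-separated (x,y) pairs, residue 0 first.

Answer: (0,0) (0,-1) (0,-2) (-1,-2) (-1,-3) (0,-3)

Derivation:
Initial moves: DDDDL
Fold: move[2]->L => DDLDL (positions: [(0, 0), (0, -1), (0, -2), (-1, -2), (-1, -3), (-2, -3)])
Fold: move[4]->R => DDLDR (positions: [(0, 0), (0, -1), (0, -2), (-1, -2), (-1, -3), (0, -3)])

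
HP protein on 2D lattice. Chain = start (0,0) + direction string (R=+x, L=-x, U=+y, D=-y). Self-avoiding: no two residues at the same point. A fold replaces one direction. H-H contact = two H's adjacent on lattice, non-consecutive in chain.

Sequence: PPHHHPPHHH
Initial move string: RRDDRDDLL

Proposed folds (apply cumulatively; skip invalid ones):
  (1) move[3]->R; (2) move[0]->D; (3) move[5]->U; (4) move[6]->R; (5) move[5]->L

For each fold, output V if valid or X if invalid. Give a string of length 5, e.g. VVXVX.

Initial: RRDDRDDLL -> [(0, 0), (1, 0), (2, 0), (2, -1), (2, -2), (3, -2), (3, -3), (3, -4), (2, -4), (1, -4)]
Fold 1: move[3]->R => RRDRRDDLL VALID
Fold 2: move[0]->D => DRDRRDDLL VALID
Fold 3: move[5]->U => DRDRRUDLL INVALID (collision), skipped
Fold 4: move[6]->R => DRDRRDRLL INVALID (collision), skipped
Fold 5: move[5]->L => DRDRRLDLL INVALID (collision), skipped

Answer: VVXXX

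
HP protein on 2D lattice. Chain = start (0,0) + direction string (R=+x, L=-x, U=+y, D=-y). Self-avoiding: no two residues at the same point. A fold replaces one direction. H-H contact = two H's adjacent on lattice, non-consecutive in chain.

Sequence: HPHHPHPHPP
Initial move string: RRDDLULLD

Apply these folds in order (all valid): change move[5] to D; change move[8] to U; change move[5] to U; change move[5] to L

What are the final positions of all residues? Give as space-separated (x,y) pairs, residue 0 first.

Answer: (0,0) (1,0) (2,0) (2,-1) (2,-2) (1,-2) (0,-2) (-1,-2) (-2,-2) (-2,-1)

Derivation:
Initial moves: RRDDLULLD
Fold: move[5]->D => RRDDLDLLD (positions: [(0, 0), (1, 0), (2, 0), (2, -1), (2, -2), (1, -2), (1, -3), (0, -3), (-1, -3), (-1, -4)])
Fold: move[8]->U => RRDDLDLLU (positions: [(0, 0), (1, 0), (2, 0), (2, -1), (2, -2), (1, -2), (1, -3), (0, -3), (-1, -3), (-1, -2)])
Fold: move[5]->U => RRDDLULLU (positions: [(0, 0), (1, 0), (2, 0), (2, -1), (2, -2), (1, -2), (1, -1), (0, -1), (-1, -1), (-1, 0)])
Fold: move[5]->L => RRDDLLLLU (positions: [(0, 0), (1, 0), (2, 0), (2, -1), (2, -2), (1, -2), (0, -2), (-1, -2), (-2, -2), (-2, -1)])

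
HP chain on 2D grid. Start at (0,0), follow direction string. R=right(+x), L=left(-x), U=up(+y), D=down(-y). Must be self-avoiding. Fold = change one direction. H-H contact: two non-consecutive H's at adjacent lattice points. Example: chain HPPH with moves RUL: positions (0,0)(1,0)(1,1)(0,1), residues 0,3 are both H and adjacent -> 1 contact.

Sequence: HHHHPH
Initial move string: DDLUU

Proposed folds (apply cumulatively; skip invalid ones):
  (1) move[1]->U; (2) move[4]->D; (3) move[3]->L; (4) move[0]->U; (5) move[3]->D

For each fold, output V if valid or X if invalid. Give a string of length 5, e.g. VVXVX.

Initial: DDLUU -> [(0, 0), (0, -1), (0, -2), (-1, -2), (-1, -1), (-1, 0)]
Fold 1: move[1]->U => DULUU INVALID (collision), skipped
Fold 2: move[4]->D => DDLUD INVALID (collision), skipped
Fold 3: move[3]->L => DDLLU VALID
Fold 4: move[0]->U => UDLLU INVALID (collision), skipped
Fold 5: move[3]->D => DDLDU INVALID (collision), skipped

Answer: XXVXX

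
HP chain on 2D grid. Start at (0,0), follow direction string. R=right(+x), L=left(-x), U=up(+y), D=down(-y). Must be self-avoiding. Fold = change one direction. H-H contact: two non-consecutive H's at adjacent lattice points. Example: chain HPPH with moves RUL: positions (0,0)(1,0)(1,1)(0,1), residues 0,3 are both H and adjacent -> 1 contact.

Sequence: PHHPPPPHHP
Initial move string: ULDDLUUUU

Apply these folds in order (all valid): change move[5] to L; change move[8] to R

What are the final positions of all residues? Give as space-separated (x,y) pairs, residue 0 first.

Initial moves: ULDDLUUUU
Fold: move[5]->L => ULDDLLUUU (positions: [(0, 0), (0, 1), (-1, 1), (-1, 0), (-1, -1), (-2, -1), (-3, -1), (-3, 0), (-3, 1), (-3, 2)])
Fold: move[8]->R => ULDDLLUUR (positions: [(0, 0), (0, 1), (-1, 1), (-1, 0), (-1, -1), (-2, -1), (-3, -1), (-3, 0), (-3, 1), (-2, 1)])

Answer: (0,0) (0,1) (-1,1) (-1,0) (-1,-1) (-2,-1) (-3,-1) (-3,0) (-3,1) (-2,1)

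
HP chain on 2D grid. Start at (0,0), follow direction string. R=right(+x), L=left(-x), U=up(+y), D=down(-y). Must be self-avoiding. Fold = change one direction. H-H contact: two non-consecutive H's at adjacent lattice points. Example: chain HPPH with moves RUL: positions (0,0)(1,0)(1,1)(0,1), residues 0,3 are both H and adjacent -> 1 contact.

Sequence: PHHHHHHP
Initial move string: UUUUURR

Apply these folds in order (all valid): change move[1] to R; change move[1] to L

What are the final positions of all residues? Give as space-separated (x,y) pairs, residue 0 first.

Initial moves: UUUUURR
Fold: move[1]->R => URUUURR (positions: [(0, 0), (0, 1), (1, 1), (1, 2), (1, 3), (1, 4), (2, 4), (3, 4)])
Fold: move[1]->L => ULUUURR (positions: [(0, 0), (0, 1), (-1, 1), (-1, 2), (-1, 3), (-1, 4), (0, 4), (1, 4)])

Answer: (0,0) (0,1) (-1,1) (-1,2) (-1,3) (-1,4) (0,4) (1,4)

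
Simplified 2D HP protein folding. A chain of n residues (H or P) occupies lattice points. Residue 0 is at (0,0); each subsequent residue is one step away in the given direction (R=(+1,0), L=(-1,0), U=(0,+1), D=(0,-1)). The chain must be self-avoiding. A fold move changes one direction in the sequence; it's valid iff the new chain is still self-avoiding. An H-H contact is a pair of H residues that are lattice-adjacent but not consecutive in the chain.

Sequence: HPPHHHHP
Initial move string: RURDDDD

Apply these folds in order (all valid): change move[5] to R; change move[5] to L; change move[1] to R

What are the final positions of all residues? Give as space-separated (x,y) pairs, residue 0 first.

Answer: (0,0) (1,0) (2,0) (3,0) (3,-1) (3,-2) (2,-2) (2,-3)

Derivation:
Initial moves: RURDDDD
Fold: move[5]->R => RURDDRD (positions: [(0, 0), (1, 0), (1, 1), (2, 1), (2, 0), (2, -1), (3, -1), (3, -2)])
Fold: move[5]->L => RURDDLD (positions: [(0, 0), (1, 0), (1, 1), (2, 1), (2, 0), (2, -1), (1, -1), (1, -2)])
Fold: move[1]->R => RRRDDLD (positions: [(0, 0), (1, 0), (2, 0), (3, 0), (3, -1), (3, -2), (2, -2), (2, -3)])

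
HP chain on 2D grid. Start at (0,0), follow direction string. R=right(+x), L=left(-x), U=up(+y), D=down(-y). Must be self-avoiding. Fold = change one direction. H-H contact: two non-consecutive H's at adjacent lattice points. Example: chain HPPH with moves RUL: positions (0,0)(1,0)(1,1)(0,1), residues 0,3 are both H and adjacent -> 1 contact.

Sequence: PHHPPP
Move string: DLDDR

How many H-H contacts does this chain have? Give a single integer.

Answer: 0

Derivation:
Positions: [(0, 0), (0, -1), (-1, -1), (-1, -2), (-1, -3), (0, -3)]
No H-H contacts found.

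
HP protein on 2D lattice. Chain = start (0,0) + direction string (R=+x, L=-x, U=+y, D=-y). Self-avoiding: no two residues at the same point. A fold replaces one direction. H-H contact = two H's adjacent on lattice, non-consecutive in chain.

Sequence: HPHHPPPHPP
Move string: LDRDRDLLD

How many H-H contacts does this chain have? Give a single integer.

Positions: [(0, 0), (-1, 0), (-1, -1), (0, -1), (0, -2), (1, -2), (1, -3), (0, -3), (-1, -3), (-1, -4)]
H-H contact: residue 0 @(0,0) - residue 3 @(0, -1)

Answer: 1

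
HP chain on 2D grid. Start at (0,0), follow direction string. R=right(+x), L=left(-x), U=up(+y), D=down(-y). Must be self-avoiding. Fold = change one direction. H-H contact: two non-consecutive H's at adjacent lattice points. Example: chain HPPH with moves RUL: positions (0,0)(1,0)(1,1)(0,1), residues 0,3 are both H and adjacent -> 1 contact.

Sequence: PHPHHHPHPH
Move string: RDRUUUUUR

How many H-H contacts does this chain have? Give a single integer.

Answer: 1

Derivation:
Positions: [(0, 0), (1, 0), (1, -1), (2, -1), (2, 0), (2, 1), (2, 2), (2, 3), (2, 4), (3, 4)]
H-H contact: residue 1 @(1,0) - residue 4 @(2, 0)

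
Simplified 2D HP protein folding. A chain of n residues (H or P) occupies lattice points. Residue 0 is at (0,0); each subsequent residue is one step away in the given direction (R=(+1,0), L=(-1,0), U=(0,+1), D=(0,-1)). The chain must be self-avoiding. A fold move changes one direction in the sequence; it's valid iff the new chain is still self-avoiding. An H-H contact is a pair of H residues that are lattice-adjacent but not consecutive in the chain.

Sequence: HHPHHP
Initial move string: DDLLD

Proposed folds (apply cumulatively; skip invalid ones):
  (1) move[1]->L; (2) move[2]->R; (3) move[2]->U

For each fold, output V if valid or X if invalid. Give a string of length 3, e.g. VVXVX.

Answer: VXV

Derivation:
Initial: DDLLD -> [(0, 0), (0, -1), (0, -2), (-1, -2), (-2, -2), (-2, -3)]
Fold 1: move[1]->L => DLLLD VALID
Fold 2: move[2]->R => DLRLD INVALID (collision), skipped
Fold 3: move[2]->U => DLULD VALID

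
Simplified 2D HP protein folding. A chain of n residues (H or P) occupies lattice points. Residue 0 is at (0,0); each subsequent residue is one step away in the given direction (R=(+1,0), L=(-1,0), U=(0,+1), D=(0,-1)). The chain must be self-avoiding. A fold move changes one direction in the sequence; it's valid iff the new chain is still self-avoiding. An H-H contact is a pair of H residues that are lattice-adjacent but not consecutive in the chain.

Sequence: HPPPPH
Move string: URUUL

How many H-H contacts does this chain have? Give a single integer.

Answer: 0

Derivation:
Positions: [(0, 0), (0, 1), (1, 1), (1, 2), (1, 3), (0, 3)]
No H-H contacts found.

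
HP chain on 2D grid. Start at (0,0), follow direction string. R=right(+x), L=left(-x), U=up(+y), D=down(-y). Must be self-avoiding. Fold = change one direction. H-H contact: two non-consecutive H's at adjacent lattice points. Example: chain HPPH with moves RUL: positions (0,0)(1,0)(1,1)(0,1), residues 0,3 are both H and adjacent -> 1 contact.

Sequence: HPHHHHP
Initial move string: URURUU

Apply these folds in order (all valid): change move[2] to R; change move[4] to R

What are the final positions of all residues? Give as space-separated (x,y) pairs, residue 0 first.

Initial moves: URURUU
Fold: move[2]->R => URRRUU (positions: [(0, 0), (0, 1), (1, 1), (2, 1), (3, 1), (3, 2), (3, 3)])
Fold: move[4]->R => URRRRU (positions: [(0, 0), (0, 1), (1, 1), (2, 1), (3, 1), (4, 1), (4, 2)])

Answer: (0,0) (0,1) (1,1) (2,1) (3,1) (4,1) (4,2)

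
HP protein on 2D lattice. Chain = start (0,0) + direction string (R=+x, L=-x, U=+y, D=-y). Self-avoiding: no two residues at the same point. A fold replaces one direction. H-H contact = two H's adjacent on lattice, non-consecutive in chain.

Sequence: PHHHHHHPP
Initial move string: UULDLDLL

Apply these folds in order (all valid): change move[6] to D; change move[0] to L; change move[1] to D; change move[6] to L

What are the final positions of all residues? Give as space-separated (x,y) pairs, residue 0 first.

Initial moves: UULDLDLL
Fold: move[6]->D => UULDLDDL (positions: [(0, 0), (0, 1), (0, 2), (-1, 2), (-1, 1), (-2, 1), (-2, 0), (-2, -1), (-3, -1)])
Fold: move[0]->L => LULDLDDL (positions: [(0, 0), (-1, 0), (-1, 1), (-2, 1), (-2, 0), (-3, 0), (-3, -1), (-3, -2), (-4, -2)])
Fold: move[1]->D => LDLDLDDL (positions: [(0, 0), (-1, 0), (-1, -1), (-2, -1), (-2, -2), (-3, -2), (-3, -3), (-3, -4), (-4, -4)])
Fold: move[6]->L => LDLDLDLL (positions: [(0, 0), (-1, 0), (-1, -1), (-2, -1), (-2, -2), (-3, -2), (-3, -3), (-4, -3), (-5, -3)])

Answer: (0,0) (-1,0) (-1,-1) (-2,-1) (-2,-2) (-3,-2) (-3,-3) (-4,-3) (-5,-3)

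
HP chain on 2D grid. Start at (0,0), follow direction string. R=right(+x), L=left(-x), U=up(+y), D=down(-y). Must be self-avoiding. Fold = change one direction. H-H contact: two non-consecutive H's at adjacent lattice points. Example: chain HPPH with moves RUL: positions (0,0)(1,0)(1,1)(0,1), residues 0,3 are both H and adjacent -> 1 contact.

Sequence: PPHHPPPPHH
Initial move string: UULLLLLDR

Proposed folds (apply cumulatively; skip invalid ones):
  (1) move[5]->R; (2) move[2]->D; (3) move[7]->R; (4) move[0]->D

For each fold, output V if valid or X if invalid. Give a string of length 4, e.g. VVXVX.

Answer: XXXX

Derivation:
Initial: UULLLLLDR -> [(0, 0), (0, 1), (0, 2), (-1, 2), (-2, 2), (-3, 2), (-4, 2), (-5, 2), (-5, 1), (-4, 1)]
Fold 1: move[5]->R => UULLLRLDR INVALID (collision), skipped
Fold 2: move[2]->D => UUDLLLLDR INVALID (collision), skipped
Fold 3: move[7]->R => UULLLLLRR INVALID (collision), skipped
Fold 4: move[0]->D => DULLLLLDR INVALID (collision), skipped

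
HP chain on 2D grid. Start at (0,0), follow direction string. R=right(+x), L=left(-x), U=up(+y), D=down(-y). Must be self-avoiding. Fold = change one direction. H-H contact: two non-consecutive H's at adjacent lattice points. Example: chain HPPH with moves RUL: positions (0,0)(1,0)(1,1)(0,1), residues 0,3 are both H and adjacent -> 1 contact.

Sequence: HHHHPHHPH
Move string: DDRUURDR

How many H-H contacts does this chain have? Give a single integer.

Answer: 1

Derivation:
Positions: [(0, 0), (0, -1), (0, -2), (1, -2), (1, -1), (1, 0), (2, 0), (2, -1), (3, -1)]
H-H contact: residue 0 @(0,0) - residue 5 @(1, 0)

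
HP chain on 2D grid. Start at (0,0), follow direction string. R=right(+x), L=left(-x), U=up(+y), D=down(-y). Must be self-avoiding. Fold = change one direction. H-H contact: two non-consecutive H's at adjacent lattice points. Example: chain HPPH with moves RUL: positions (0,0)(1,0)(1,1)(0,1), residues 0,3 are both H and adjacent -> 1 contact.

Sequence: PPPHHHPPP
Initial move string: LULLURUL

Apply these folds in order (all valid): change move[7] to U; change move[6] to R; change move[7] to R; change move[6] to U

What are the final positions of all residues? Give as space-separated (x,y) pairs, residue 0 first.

Answer: (0,0) (-1,0) (-1,1) (-2,1) (-3,1) (-3,2) (-2,2) (-2,3) (-1,3)

Derivation:
Initial moves: LULLURUL
Fold: move[7]->U => LULLURUU (positions: [(0, 0), (-1, 0), (-1, 1), (-2, 1), (-3, 1), (-3, 2), (-2, 2), (-2, 3), (-2, 4)])
Fold: move[6]->R => LULLURRU (positions: [(0, 0), (-1, 0), (-1, 1), (-2, 1), (-3, 1), (-3, 2), (-2, 2), (-1, 2), (-1, 3)])
Fold: move[7]->R => LULLURRR (positions: [(0, 0), (-1, 0), (-1, 1), (-2, 1), (-3, 1), (-3, 2), (-2, 2), (-1, 2), (0, 2)])
Fold: move[6]->U => LULLURUR (positions: [(0, 0), (-1, 0), (-1, 1), (-2, 1), (-3, 1), (-3, 2), (-2, 2), (-2, 3), (-1, 3)])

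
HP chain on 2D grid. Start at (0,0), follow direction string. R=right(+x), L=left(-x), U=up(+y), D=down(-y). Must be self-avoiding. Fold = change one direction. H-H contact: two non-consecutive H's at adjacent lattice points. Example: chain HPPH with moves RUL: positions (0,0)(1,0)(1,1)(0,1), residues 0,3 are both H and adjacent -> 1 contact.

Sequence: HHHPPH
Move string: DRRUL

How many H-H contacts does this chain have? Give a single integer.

Answer: 2

Derivation:
Positions: [(0, 0), (0, -1), (1, -1), (2, -1), (2, 0), (1, 0)]
H-H contact: residue 0 @(0,0) - residue 5 @(1, 0)
H-H contact: residue 2 @(1,-1) - residue 5 @(1, 0)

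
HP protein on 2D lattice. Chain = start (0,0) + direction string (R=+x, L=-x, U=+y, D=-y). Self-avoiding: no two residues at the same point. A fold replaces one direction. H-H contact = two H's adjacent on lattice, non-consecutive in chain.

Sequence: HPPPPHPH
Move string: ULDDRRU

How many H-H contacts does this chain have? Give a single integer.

Positions: [(0, 0), (0, 1), (-1, 1), (-1, 0), (-1, -1), (0, -1), (1, -1), (1, 0)]
H-H contact: residue 0 @(0,0) - residue 7 @(1, 0)
H-H contact: residue 0 @(0,0) - residue 5 @(0, -1)

Answer: 2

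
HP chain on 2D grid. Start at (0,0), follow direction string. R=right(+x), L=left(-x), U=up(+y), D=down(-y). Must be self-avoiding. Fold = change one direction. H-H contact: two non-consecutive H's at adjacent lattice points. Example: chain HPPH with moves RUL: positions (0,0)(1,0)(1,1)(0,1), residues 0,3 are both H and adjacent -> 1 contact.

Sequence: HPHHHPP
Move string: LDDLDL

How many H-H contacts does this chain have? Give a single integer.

Answer: 0

Derivation:
Positions: [(0, 0), (-1, 0), (-1, -1), (-1, -2), (-2, -2), (-2, -3), (-3, -3)]
No H-H contacts found.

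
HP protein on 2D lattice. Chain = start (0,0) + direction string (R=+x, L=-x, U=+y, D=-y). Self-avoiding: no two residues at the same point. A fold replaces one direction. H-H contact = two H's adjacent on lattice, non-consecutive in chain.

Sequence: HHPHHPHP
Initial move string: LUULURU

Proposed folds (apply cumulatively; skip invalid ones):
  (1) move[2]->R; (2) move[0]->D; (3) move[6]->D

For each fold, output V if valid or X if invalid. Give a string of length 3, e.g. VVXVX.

Answer: XXX

Derivation:
Initial: LUULURU -> [(0, 0), (-1, 0), (-1, 1), (-1, 2), (-2, 2), (-2, 3), (-1, 3), (-1, 4)]
Fold 1: move[2]->R => LURLURU INVALID (collision), skipped
Fold 2: move[0]->D => DUULURU INVALID (collision), skipped
Fold 3: move[6]->D => LUULURD INVALID (collision), skipped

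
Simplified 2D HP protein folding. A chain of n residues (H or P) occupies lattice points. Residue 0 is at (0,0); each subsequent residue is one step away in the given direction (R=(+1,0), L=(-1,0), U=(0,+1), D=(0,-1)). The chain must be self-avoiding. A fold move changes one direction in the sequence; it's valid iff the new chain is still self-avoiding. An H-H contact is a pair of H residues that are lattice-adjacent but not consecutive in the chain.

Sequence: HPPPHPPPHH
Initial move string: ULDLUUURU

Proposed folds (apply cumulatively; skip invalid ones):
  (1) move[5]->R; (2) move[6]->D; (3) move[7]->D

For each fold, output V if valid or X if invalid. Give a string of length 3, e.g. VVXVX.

Answer: XXX

Derivation:
Initial: ULDLUUURU -> [(0, 0), (0, 1), (-1, 1), (-1, 0), (-2, 0), (-2, 1), (-2, 2), (-2, 3), (-1, 3), (-1, 4)]
Fold 1: move[5]->R => ULDLURURU INVALID (collision), skipped
Fold 2: move[6]->D => ULDLUUDRU INVALID (collision), skipped
Fold 3: move[7]->D => ULDLUUUDU INVALID (collision), skipped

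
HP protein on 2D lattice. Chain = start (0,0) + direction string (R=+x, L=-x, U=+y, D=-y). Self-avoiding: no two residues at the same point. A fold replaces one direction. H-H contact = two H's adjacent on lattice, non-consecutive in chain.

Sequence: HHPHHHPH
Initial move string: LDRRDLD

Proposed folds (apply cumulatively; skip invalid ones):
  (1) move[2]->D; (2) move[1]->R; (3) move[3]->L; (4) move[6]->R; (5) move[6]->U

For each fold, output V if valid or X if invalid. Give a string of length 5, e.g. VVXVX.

Initial: LDRRDLD -> [(0, 0), (-1, 0), (-1, -1), (0, -1), (1, -1), (1, -2), (0, -2), (0, -3)]
Fold 1: move[2]->D => LDDRDLD VALID
Fold 2: move[1]->R => LRDRDLD INVALID (collision), skipped
Fold 3: move[3]->L => LDDLDLD VALID
Fold 4: move[6]->R => LDDLDLR INVALID (collision), skipped
Fold 5: move[6]->U => LDDLDLU VALID

Answer: VXVXV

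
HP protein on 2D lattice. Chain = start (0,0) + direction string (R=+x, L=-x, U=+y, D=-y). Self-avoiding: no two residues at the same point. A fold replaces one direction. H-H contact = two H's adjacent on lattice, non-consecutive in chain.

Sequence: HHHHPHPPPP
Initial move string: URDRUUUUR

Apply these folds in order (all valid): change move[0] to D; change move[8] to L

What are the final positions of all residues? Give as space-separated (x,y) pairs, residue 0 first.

Answer: (0,0) (0,-1) (1,-1) (1,-2) (2,-2) (2,-1) (2,0) (2,1) (2,2) (1,2)

Derivation:
Initial moves: URDRUUUUR
Fold: move[0]->D => DRDRUUUUR (positions: [(0, 0), (0, -1), (1, -1), (1, -2), (2, -2), (2, -1), (2, 0), (2, 1), (2, 2), (3, 2)])
Fold: move[8]->L => DRDRUUUUL (positions: [(0, 0), (0, -1), (1, -1), (1, -2), (2, -2), (2, -1), (2, 0), (2, 1), (2, 2), (1, 2)])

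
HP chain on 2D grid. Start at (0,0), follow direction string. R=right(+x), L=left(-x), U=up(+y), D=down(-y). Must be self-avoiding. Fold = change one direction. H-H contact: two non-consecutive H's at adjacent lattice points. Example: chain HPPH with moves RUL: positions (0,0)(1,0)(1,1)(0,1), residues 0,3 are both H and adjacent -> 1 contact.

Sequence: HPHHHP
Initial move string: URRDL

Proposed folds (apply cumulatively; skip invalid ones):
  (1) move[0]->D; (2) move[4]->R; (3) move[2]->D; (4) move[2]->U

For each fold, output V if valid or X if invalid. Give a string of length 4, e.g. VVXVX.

Initial: URRDL -> [(0, 0), (0, 1), (1, 1), (2, 1), (2, 0), (1, 0)]
Fold 1: move[0]->D => DRRDL VALID
Fold 2: move[4]->R => DRRDR VALID
Fold 3: move[2]->D => DRDDR VALID
Fold 4: move[2]->U => DRUDR INVALID (collision), skipped

Answer: VVVX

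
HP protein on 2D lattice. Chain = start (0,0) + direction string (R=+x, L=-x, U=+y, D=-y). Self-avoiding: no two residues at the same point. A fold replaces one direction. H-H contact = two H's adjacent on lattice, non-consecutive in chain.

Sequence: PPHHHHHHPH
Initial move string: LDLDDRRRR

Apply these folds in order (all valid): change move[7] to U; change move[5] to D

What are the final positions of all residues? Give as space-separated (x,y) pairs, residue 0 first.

Initial moves: LDLDDRRRR
Fold: move[7]->U => LDLDDRRUR (positions: [(0, 0), (-1, 0), (-1, -1), (-2, -1), (-2, -2), (-2, -3), (-1, -3), (0, -3), (0, -2), (1, -2)])
Fold: move[5]->D => LDLDDDRUR (positions: [(0, 0), (-1, 0), (-1, -1), (-2, -1), (-2, -2), (-2, -3), (-2, -4), (-1, -4), (-1, -3), (0, -3)])

Answer: (0,0) (-1,0) (-1,-1) (-2,-1) (-2,-2) (-2,-3) (-2,-4) (-1,-4) (-1,-3) (0,-3)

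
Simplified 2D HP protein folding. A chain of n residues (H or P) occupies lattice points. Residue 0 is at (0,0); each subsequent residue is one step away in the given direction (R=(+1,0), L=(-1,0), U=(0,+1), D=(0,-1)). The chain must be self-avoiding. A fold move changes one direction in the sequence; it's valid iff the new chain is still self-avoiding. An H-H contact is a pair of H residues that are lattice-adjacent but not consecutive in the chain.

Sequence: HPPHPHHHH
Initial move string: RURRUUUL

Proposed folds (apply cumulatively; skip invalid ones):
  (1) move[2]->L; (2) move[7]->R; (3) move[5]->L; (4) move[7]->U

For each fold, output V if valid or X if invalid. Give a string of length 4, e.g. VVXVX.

Initial: RURRUUUL -> [(0, 0), (1, 0), (1, 1), (2, 1), (3, 1), (3, 2), (3, 3), (3, 4), (2, 4)]
Fold 1: move[2]->L => RULRUUUL INVALID (collision), skipped
Fold 2: move[7]->R => RURRUUUR VALID
Fold 3: move[5]->L => RURRULUR VALID
Fold 4: move[7]->U => RURRULUU VALID

Answer: XVVV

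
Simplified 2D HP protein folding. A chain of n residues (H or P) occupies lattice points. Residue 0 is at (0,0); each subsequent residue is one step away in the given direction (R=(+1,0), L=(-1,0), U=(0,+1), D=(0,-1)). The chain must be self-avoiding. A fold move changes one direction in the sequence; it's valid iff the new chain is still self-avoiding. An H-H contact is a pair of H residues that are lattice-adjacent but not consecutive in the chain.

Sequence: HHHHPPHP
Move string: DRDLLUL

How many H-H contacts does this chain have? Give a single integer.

Answer: 1

Derivation:
Positions: [(0, 0), (0, -1), (1, -1), (1, -2), (0, -2), (-1, -2), (-1, -1), (-2, -1)]
H-H contact: residue 1 @(0,-1) - residue 6 @(-1, -1)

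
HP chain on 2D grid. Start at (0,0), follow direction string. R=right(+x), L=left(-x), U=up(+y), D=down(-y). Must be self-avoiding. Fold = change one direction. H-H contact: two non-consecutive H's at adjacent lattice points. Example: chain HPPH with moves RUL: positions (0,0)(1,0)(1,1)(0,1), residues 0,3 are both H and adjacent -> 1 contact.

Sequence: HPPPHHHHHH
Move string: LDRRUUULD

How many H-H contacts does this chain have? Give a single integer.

Answer: 3

Derivation:
Positions: [(0, 0), (-1, 0), (-1, -1), (0, -1), (1, -1), (1, 0), (1, 1), (1, 2), (0, 2), (0, 1)]
H-H contact: residue 0 @(0,0) - residue 5 @(1, 0)
H-H contact: residue 0 @(0,0) - residue 9 @(0, 1)
H-H contact: residue 6 @(1,1) - residue 9 @(0, 1)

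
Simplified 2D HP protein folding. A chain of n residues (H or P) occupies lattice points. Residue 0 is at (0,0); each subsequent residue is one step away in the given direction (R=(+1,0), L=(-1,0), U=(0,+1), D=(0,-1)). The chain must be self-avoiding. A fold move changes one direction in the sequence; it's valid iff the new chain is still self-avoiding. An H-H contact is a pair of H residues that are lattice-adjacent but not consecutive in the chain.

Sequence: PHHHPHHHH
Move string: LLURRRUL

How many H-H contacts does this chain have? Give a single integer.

Positions: [(0, 0), (-1, 0), (-2, 0), (-2, 1), (-1, 1), (0, 1), (1, 1), (1, 2), (0, 2)]
H-H contact: residue 5 @(0,1) - residue 8 @(0, 2)

Answer: 1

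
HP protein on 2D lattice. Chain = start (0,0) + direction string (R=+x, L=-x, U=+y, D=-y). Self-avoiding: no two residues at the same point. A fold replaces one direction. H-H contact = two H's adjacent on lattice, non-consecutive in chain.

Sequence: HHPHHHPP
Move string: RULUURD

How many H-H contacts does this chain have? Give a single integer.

Positions: [(0, 0), (1, 0), (1, 1), (0, 1), (0, 2), (0, 3), (1, 3), (1, 2)]
H-H contact: residue 0 @(0,0) - residue 3 @(0, 1)

Answer: 1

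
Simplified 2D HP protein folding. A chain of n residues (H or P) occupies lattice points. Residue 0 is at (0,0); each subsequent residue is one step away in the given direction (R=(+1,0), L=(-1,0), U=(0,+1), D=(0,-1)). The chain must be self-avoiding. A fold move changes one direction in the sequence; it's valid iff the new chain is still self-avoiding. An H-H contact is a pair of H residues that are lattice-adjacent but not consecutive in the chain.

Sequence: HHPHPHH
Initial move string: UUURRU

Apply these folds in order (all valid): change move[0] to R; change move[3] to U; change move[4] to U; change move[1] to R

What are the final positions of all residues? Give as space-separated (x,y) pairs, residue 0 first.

Initial moves: UUURRU
Fold: move[0]->R => RUURRU (positions: [(0, 0), (1, 0), (1, 1), (1, 2), (2, 2), (3, 2), (3, 3)])
Fold: move[3]->U => RUUURU (positions: [(0, 0), (1, 0), (1, 1), (1, 2), (1, 3), (2, 3), (2, 4)])
Fold: move[4]->U => RUUUUU (positions: [(0, 0), (1, 0), (1, 1), (1, 2), (1, 3), (1, 4), (1, 5)])
Fold: move[1]->R => RRUUUU (positions: [(0, 0), (1, 0), (2, 0), (2, 1), (2, 2), (2, 3), (2, 4)])

Answer: (0,0) (1,0) (2,0) (2,1) (2,2) (2,3) (2,4)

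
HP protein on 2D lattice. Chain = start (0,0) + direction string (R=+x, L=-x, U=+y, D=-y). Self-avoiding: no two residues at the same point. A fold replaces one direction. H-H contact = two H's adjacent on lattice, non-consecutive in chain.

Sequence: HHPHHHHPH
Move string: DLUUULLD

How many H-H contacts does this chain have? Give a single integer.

Answer: 1

Derivation:
Positions: [(0, 0), (0, -1), (-1, -1), (-1, 0), (-1, 1), (-1, 2), (-2, 2), (-3, 2), (-3, 1)]
H-H contact: residue 0 @(0,0) - residue 3 @(-1, 0)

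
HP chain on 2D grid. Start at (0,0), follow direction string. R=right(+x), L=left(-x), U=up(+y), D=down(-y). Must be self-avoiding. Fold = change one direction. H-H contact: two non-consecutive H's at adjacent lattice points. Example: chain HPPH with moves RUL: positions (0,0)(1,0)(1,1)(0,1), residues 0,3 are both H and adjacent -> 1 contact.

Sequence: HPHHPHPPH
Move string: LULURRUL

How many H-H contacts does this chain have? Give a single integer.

Positions: [(0, 0), (-1, 0), (-1, 1), (-2, 1), (-2, 2), (-1, 2), (0, 2), (0, 3), (-1, 3)]
H-H contact: residue 2 @(-1,1) - residue 5 @(-1, 2)
H-H contact: residue 5 @(-1,2) - residue 8 @(-1, 3)

Answer: 2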